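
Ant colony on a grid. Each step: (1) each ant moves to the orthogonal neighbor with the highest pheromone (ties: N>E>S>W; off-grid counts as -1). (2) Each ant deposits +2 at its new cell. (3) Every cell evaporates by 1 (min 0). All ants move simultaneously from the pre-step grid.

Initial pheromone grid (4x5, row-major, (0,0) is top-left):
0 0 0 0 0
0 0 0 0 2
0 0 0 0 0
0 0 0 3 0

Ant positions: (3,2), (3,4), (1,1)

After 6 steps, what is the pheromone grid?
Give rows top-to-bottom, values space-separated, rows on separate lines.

After step 1: ants at (3,3),(3,3),(0,1)
  0 1 0 0 0
  0 0 0 0 1
  0 0 0 0 0
  0 0 0 6 0
After step 2: ants at (2,3),(2,3),(0,2)
  0 0 1 0 0
  0 0 0 0 0
  0 0 0 3 0
  0 0 0 5 0
After step 3: ants at (3,3),(3,3),(0,3)
  0 0 0 1 0
  0 0 0 0 0
  0 0 0 2 0
  0 0 0 8 0
After step 4: ants at (2,3),(2,3),(0,4)
  0 0 0 0 1
  0 0 0 0 0
  0 0 0 5 0
  0 0 0 7 0
After step 5: ants at (3,3),(3,3),(1,4)
  0 0 0 0 0
  0 0 0 0 1
  0 0 0 4 0
  0 0 0 10 0
After step 6: ants at (2,3),(2,3),(0,4)
  0 0 0 0 1
  0 0 0 0 0
  0 0 0 7 0
  0 0 0 9 0

0 0 0 0 1
0 0 0 0 0
0 0 0 7 0
0 0 0 9 0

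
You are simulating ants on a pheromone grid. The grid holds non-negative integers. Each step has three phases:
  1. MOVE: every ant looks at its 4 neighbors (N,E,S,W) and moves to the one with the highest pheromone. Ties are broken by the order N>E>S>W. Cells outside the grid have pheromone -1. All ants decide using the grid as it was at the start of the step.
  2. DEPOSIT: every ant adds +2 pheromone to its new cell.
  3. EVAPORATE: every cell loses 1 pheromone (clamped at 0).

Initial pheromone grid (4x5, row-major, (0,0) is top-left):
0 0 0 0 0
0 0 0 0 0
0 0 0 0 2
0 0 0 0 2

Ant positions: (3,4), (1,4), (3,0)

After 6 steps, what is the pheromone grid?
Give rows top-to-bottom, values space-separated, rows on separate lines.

After step 1: ants at (2,4),(2,4),(2,0)
  0 0 0 0 0
  0 0 0 0 0
  1 0 0 0 5
  0 0 0 0 1
After step 2: ants at (3,4),(3,4),(1,0)
  0 0 0 0 0
  1 0 0 0 0
  0 0 0 0 4
  0 0 0 0 4
After step 3: ants at (2,4),(2,4),(0,0)
  1 0 0 0 0
  0 0 0 0 0
  0 0 0 0 7
  0 0 0 0 3
After step 4: ants at (3,4),(3,4),(0,1)
  0 1 0 0 0
  0 0 0 0 0
  0 0 0 0 6
  0 0 0 0 6
After step 5: ants at (2,4),(2,4),(0,2)
  0 0 1 0 0
  0 0 0 0 0
  0 0 0 0 9
  0 0 0 0 5
After step 6: ants at (3,4),(3,4),(0,3)
  0 0 0 1 0
  0 0 0 0 0
  0 0 0 0 8
  0 0 0 0 8

0 0 0 1 0
0 0 0 0 0
0 0 0 0 8
0 0 0 0 8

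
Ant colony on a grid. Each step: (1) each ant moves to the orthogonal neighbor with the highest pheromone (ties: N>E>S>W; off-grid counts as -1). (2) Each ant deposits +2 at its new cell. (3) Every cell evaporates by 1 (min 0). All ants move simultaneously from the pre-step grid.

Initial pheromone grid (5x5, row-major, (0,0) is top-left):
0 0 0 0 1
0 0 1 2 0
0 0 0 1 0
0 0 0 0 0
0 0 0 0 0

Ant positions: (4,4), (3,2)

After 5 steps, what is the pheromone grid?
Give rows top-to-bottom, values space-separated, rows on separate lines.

After step 1: ants at (3,4),(2,2)
  0 0 0 0 0
  0 0 0 1 0
  0 0 1 0 0
  0 0 0 0 1
  0 0 0 0 0
After step 2: ants at (2,4),(1,2)
  0 0 0 0 0
  0 0 1 0 0
  0 0 0 0 1
  0 0 0 0 0
  0 0 0 0 0
After step 3: ants at (1,4),(0,2)
  0 0 1 0 0
  0 0 0 0 1
  0 0 0 0 0
  0 0 0 0 0
  0 0 0 0 0
After step 4: ants at (0,4),(0,3)
  0 0 0 1 1
  0 0 0 0 0
  0 0 0 0 0
  0 0 0 0 0
  0 0 0 0 0
After step 5: ants at (0,3),(0,4)
  0 0 0 2 2
  0 0 0 0 0
  0 0 0 0 0
  0 0 0 0 0
  0 0 0 0 0

0 0 0 2 2
0 0 0 0 0
0 0 0 0 0
0 0 0 0 0
0 0 0 0 0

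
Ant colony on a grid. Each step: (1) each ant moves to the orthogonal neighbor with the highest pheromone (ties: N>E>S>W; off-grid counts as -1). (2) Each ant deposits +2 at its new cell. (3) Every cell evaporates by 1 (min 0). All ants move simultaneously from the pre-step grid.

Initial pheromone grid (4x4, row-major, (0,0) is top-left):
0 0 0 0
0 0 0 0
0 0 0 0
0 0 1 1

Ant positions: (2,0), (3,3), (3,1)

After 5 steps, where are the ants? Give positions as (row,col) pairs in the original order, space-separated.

Step 1: ant0:(2,0)->N->(1,0) | ant1:(3,3)->W->(3,2) | ant2:(3,1)->E->(3,2)
  grid max=4 at (3,2)
Step 2: ant0:(1,0)->N->(0,0) | ant1:(3,2)->N->(2,2) | ant2:(3,2)->N->(2,2)
  grid max=3 at (2,2)
Step 3: ant0:(0,0)->E->(0,1) | ant1:(2,2)->S->(3,2) | ant2:(2,2)->S->(3,2)
  grid max=6 at (3,2)
Step 4: ant0:(0,1)->E->(0,2) | ant1:(3,2)->N->(2,2) | ant2:(3,2)->N->(2,2)
  grid max=5 at (2,2)
Step 5: ant0:(0,2)->E->(0,3) | ant1:(2,2)->S->(3,2) | ant2:(2,2)->S->(3,2)
  grid max=8 at (3,2)

(0,3) (3,2) (3,2)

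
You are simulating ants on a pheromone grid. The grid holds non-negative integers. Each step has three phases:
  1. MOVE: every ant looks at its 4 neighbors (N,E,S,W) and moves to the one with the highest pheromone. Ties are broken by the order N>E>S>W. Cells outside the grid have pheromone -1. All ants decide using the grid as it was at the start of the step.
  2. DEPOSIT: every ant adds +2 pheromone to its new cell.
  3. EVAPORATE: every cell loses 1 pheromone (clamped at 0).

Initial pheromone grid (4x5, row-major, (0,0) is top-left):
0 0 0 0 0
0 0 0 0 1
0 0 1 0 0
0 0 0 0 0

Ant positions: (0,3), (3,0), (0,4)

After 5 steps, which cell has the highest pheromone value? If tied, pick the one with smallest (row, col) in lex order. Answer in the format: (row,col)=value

Answer: (1,4)=6

Derivation:
Step 1: ant0:(0,3)->E->(0,4) | ant1:(3,0)->N->(2,0) | ant2:(0,4)->S->(1,4)
  grid max=2 at (1,4)
Step 2: ant0:(0,4)->S->(1,4) | ant1:(2,0)->N->(1,0) | ant2:(1,4)->N->(0,4)
  grid max=3 at (1,4)
Step 3: ant0:(1,4)->N->(0,4) | ant1:(1,0)->N->(0,0) | ant2:(0,4)->S->(1,4)
  grid max=4 at (1,4)
Step 4: ant0:(0,4)->S->(1,4) | ant1:(0,0)->E->(0,1) | ant2:(1,4)->N->(0,4)
  grid max=5 at (1,4)
Step 5: ant0:(1,4)->N->(0,4) | ant1:(0,1)->E->(0,2) | ant2:(0,4)->S->(1,4)
  grid max=6 at (1,4)
Final grid:
  0 0 1 0 5
  0 0 0 0 6
  0 0 0 0 0
  0 0 0 0 0
Max pheromone 6 at (1,4)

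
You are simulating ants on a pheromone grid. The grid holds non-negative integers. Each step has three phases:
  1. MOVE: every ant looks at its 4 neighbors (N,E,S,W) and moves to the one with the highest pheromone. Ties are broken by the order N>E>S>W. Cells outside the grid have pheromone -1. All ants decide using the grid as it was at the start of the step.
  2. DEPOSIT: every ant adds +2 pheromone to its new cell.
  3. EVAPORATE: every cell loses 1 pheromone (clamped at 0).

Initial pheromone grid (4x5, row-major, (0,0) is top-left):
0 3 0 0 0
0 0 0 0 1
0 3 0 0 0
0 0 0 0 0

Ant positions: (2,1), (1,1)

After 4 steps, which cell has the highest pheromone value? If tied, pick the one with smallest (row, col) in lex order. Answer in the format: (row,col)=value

Step 1: ant0:(2,1)->N->(1,1) | ant1:(1,1)->N->(0,1)
  grid max=4 at (0,1)
Step 2: ant0:(1,1)->N->(0,1) | ant1:(0,1)->S->(1,1)
  grid max=5 at (0,1)
Step 3: ant0:(0,1)->S->(1,1) | ant1:(1,1)->N->(0,1)
  grid max=6 at (0,1)
Step 4: ant0:(1,1)->N->(0,1) | ant1:(0,1)->S->(1,1)
  grid max=7 at (0,1)
Final grid:
  0 7 0 0 0
  0 4 0 0 0
  0 0 0 0 0
  0 0 0 0 0
Max pheromone 7 at (0,1)

Answer: (0,1)=7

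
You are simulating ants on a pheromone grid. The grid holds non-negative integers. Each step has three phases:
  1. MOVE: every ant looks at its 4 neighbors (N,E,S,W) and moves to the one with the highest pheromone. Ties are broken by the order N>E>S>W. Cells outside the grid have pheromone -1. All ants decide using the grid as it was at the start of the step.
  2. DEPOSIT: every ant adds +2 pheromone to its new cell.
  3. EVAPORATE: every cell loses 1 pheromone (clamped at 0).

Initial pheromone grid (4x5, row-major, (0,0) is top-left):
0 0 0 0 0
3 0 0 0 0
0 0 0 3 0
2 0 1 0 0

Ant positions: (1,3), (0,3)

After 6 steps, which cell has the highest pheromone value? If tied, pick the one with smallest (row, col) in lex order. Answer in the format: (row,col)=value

Answer: (2,3)=7

Derivation:
Step 1: ant0:(1,3)->S->(2,3) | ant1:(0,3)->E->(0,4)
  grid max=4 at (2,3)
Step 2: ant0:(2,3)->N->(1,3) | ant1:(0,4)->S->(1,4)
  grid max=3 at (2,3)
Step 3: ant0:(1,3)->S->(2,3) | ant1:(1,4)->W->(1,3)
  grid max=4 at (2,3)
Step 4: ant0:(2,3)->N->(1,3) | ant1:(1,3)->S->(2,3)
  grid max=5 at (2,3)
Step 5: ant0:(1,3)->S->(2,3) | ant1:(2,3)->N->(1,3)
  grid max=6 at (2,3)
Step 6: ant0:(2,3)->N->(1,3) | ant1:(1,3)->S->(2,3)
  grid max=7 at (2,3)
Final grid:
  0 0 0 0 0
  0 0 0 5 0
  0 0 0 7 0
  0 0 0 0 0
Max pheromone 7 at (2,3)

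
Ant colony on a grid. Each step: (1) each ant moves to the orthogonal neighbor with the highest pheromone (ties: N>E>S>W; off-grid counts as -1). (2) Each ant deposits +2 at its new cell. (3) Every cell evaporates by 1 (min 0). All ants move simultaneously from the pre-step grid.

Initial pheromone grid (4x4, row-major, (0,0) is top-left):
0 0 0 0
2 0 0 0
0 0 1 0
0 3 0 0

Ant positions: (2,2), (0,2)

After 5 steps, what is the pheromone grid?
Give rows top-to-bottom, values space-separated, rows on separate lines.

After step 1: ants at (1,2),(0,3)
  0 0 0 1
  1 0 1 0
  0 0 0 0
  0 2 0 0
After step 2: ants at (0,2),(1,3)
  0 0 1 0
  0 0 0 1
  0 0 0 0
  0 1 0 0
After step 3: ants at (0,3),(0,3)
  0 0 0 3
  0 0 0 0
  0 0 0 0
  0 0 0 0
After step 4: ants at (1,3),(1,3)
  0 0 0 2
  0 0 0 3
  0 0 0 0
  0 0 0 0
After step 5: ants at (0,3),(0,3)
  0 0 0 5
  0 0 0 2
  0 0 0 0
  0 0 0 0

0 0 0 5
0 0 0 2
0 0 0 0
0 0 0 0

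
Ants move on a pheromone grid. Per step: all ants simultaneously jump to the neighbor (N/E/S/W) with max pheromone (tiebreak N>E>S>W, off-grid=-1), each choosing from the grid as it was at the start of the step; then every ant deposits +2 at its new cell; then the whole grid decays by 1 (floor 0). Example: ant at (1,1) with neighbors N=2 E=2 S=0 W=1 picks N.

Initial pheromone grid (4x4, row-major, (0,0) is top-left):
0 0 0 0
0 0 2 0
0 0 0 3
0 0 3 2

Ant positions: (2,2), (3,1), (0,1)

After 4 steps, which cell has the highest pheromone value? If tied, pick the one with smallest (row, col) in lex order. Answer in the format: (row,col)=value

Step 1: ant0:(2,2)->E->(2,3) | ant1:(3,1)->E->(3,2) | ant2:(0,1)->E->(0,2)
  grid max=4 at (2,3)
Step 2: ant0:(2,3)->S->(3,3) | ant1:(3,2)->E->(3,3) | ant2:(0,2)->S->(1,2)
  grid max=4 at (3,3)
Step 3: ant0:(3,3)->N->(2,3) | ant1:(3,3)->N->(2,3) | ant2:(1,2)->N->(0,2)
  grid max=6 at (2,3)
Step 4: ant0:(2,3)->S->(3,3) | ant1:(2,3)->S->(3,3) | ant2:(0,2)->S->(1,2)
  grid max=6 at (3,3)
Final grid:
  0 0 0 0
  0 0 2 0
  0 0 0 5
  0 0 1 6
Max pheromone 6 at (3,3)

Answer: (3,3)=6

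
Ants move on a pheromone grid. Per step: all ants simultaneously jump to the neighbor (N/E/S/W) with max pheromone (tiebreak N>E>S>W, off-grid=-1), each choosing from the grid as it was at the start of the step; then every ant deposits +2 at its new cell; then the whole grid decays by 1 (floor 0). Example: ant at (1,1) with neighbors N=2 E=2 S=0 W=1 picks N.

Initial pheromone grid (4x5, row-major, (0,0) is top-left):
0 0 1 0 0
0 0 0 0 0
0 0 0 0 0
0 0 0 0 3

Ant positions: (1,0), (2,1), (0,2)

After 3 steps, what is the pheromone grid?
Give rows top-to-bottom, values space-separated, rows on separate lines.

After step 1: ants at (0,0),(1,1),(0,3)
  1 0 0 1 0
  0 1 0 0 0
  0 0 0 0 0
  0 0 0 0 2
After step 2: ants at (0,1),(0,1),(0,4)
  0 3 0 0 1
  0 0 0 0 0
  0 0 0 0 0
  0 0 0 0 1
After step 3: ants at (0,2),(0,2),(1,4)
  0 2 3 0 0
  0 0 0 0 1
  0 0 0 0 0
  0 0 0 0 0

0 2 3 0 0
0 0 0 0 1
0 0 0 0 0
0 0 0 0 0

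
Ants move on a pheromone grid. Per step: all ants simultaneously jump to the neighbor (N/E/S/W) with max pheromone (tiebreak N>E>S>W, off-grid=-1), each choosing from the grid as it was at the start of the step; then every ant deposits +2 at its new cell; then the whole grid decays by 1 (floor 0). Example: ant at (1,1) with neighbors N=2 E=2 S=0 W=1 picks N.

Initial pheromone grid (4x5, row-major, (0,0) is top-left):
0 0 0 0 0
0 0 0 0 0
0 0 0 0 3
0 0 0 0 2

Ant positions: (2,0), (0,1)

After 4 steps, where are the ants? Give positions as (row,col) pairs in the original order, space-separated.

Step 1: ant0:(2,0)->N->(1,0) | ant1:(0,1)->E->(0,2)
  grid max=2 at (2,4)
Step 2: ant0:(1,0)->N->(0,0) | ant1:(0,2)->E->(0,3)
  grid max=1 at (0,0)
Step 3: ant0:(0,0)->E->(0,1) | ant1:(0,3)->E->(0,4)
  grid max=1 at (0,1)
Step 4: ant0:(0,1)->E->(0,2) | ant1:(0,4)->S->(1,4)
  grid max=1 at (0,2)

(0,2) (1,4)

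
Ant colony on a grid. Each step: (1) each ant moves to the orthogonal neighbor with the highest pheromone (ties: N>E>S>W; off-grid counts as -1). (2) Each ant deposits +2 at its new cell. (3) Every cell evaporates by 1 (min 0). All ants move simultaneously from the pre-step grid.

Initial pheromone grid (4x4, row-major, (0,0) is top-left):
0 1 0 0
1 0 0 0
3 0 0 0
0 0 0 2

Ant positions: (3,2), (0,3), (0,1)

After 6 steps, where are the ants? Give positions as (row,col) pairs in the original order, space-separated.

Step 1: ant0:(3,2)->E->(3,3) | ant1:(0,3)->S->(1,3) | ant2:(0,1)->E->(0,2)
  grid max=3 at (3,3)
Step 2: ant0:(3,3)->N->(2,3) | ant1:(1,3)->N->(0,3) | ant2:(0,2)->E->(0,3)
  grid max=3 at (0,3)
Step 3: ant0:(2,3)->S->(3,3) | ant1:(0,3)->S->(1,3) | ant2:(0,3)->S->(1,3)
  grid max=3 at (1,3)
Step 4: ant0:(3,3)->N->(2,3) | ant1:(1,3)->N->(0,3) | ant2:(1,3)->N->(0,3)
  grid max=5 at (0,3)
Step 5: ant0:(2,3)->N->(1,3) | ant1:(0,3)->S->(1,3) | ant2:(0,3)->S->(1,3)
  grid max=7 at (1,3)
Step 6: ant0:(1,3)->N->(0,3) | ant1:(1,3)->N->(0,3) | ant2:(1,3)->N->(0,3)
  grid max=9 at (0,3)

(0,3) (0,3) (0,3)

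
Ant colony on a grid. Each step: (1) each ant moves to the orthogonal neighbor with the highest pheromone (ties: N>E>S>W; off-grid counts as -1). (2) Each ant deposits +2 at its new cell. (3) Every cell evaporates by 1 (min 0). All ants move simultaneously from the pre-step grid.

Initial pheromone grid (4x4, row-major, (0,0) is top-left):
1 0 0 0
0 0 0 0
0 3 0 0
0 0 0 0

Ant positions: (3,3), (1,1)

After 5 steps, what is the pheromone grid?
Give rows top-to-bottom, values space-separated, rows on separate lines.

After step 1: ants at (2,3),(2,1)
  0 0 0 0
  0 0 0 0
  0 4 0 1
  0 0 0 0
After step 2: ants at (1,3),(1,1)
  0 0 0 0
  0 1 0 1
  0 3 0 0
  0 0 0 0
After step 3: ants at (0,3),(2,1)
  0 0 0 1
  0 0 0 0
  0 4 0 0
  0 0 0 0
After step 4: ants at (1,3),(1,1)
  0 0 0 0
  0 1 0 1
  0 3 0 0
  0 0 0 0
After step 5: ants at (0,3),(2,1)
  0 0 0 1
  0 0 0 0
  0 4 0 0
  0 0 0 0

0 0 0 1
0 0 0 0
0 4 0 0
0 0 0 0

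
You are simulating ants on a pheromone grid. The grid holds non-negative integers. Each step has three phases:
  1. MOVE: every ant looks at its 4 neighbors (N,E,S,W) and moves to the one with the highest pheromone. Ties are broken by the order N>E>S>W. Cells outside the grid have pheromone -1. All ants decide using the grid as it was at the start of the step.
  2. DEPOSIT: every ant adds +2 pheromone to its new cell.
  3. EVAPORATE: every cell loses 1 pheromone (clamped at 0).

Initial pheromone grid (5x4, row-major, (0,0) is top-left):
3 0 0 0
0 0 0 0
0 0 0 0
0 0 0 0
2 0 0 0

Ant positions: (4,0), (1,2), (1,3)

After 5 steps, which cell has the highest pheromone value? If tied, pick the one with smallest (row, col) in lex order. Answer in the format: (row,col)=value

Step 1: ant0:(4,0)->N->(3,0) | ant1:(1,2)->N->(0,2) | ant2:(1,3)->N->(0,3)
  grid max=2 at (0,0)
Step 2: ant0:(3,0)->S->(4,0) | ant1:(0,2)->E->(0,3) | ant2:(0,3)->W->(0,2)
  grid max=2 at (0,2)
Step 3: ant0:(4,0)->N->(3,0) | ant1:(0,3)->W->(0,2) | ant2:(0,2)->E->(0,3)
  grid max=3 at (0,2)
Step 4: ant0:(3,0)->S->(4,0) | ant1:(0,2)->E->(0,3) | ant2:(0,3)->W->(0,2)
  grid max=4 at (0,2)
Step 5: ant0:(4,0)->N->(3,0) | ant1:(0,3)->W->(0,2) | ant2:(0,2)->E->(0,3)
  grid max=5 at (0,2)
Final grid:
  0 0 5 5
  0 0 0 0
  0 0 0 0
  1 0 0 0
  1 0 0 0
Max pheromone 5 at (0,2)

Answer: (0,2)=5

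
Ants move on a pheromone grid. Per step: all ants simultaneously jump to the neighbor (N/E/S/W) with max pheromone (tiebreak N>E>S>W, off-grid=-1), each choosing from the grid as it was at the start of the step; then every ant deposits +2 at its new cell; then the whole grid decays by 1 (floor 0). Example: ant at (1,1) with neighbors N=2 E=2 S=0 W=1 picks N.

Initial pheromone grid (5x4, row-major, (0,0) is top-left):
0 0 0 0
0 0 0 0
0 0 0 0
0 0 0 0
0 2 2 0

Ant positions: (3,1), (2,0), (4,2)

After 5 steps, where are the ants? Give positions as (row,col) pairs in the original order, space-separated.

Step 1: ant0:(3,1)->S->(4,1) | ant1:(2,0)->N->(1,0) | ant2:(4,2)->W->(4,1)
  grid max=5 at (4,1)
Step 2: ant0:(4,1)->E->(4,2) | ant1:(1,0)->N->(0,0) | ant2:(4,1)->E->(4,2)
  grid max=4 at (4,1)
Step 3: ant0:(4,2)->W->(4,1) | ant1:(0,0)->E->(0,1) | ant2:(4,2)->W->(4,1)
  grid max=7 at (4,1)
Step 4: ant0:(4,1)->E->(4,2) | ant1:(0,1)->E->(0,2) | ant2:(4,1)->E->(4,2)
  grid max=6 at (4,1)
Step 5: ant0:(4,2)->W->(4,1) | ant1:(0,2)->E->(0,3) | ant2:(4,2)->W->(4,1)
  grid max=9 at (4,1)

(4,1) (0,3) (4,1)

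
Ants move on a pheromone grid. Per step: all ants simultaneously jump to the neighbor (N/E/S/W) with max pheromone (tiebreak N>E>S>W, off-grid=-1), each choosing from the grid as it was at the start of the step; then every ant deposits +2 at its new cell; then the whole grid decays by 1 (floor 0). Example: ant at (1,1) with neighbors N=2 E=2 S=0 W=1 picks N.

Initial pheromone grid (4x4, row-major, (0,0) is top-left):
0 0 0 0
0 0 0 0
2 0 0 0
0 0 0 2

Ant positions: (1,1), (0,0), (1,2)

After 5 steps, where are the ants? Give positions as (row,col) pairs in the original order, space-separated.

Step 1: ant0:(1,1)->N->(0,1) | ant1:(0,0)->E->(0,1) | ant2:(1,2)->N->(0,2)
  grid max=3 at (0,1)
Step 2: ant0:(0,1)->E->(0,2) | ant1:(0,1)->E->(0,2) | ant2:(0,2)->W->(0,1)
  grid max=4 at (0,1)
Step 3: ant0:(0,2)->W->(0,1) | ant1:(0,2)->W->(0,1) | ant2:(0,1)->E->(0,2)
  grid max=7 at (0,1)
Step 4: ant0:(0,1)->E->(0,2) | ant1:(0,1)->E->(0,2) | ant2:(0,2)->W->(0,1)
  grid max=8 at (0,1)
Step 5: ant0:(0,2)->W->(0,1) | ant1:(0,2)->W->(0,1) | ant2:(0,1)->E->(0,2)
  grid max=11 at (0,1)

(0,1) (0,1) (0,2)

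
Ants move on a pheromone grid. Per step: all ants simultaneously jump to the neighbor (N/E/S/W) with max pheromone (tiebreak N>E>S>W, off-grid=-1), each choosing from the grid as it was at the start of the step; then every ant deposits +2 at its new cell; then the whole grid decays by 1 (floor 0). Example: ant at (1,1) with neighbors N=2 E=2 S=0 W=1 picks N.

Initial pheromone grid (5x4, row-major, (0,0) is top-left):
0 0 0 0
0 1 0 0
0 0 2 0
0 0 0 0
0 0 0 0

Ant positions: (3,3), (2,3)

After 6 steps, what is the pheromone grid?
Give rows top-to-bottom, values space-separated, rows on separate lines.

After step 1: ants at (2,3),(2,2)
  0 0 0 0
  0 0 0 0
  0 0 3 1
  0 0 0 0
  0 0 0 0
After step 2: ants at (2,2),(2,3)
  0 0 0 0
  0 0 0 0
  0 0 4 2
  0 0 0 0
  0 0 0 0
After step 3: ants at (2,3),(2,2)
  0 0 0 0
  0 0 0 0
  0 0 5 3
  0 0 0 0
  0 0 0 0
After step 4: ants at (2,2),(2,3)
  0 0 0 0
  0 0 0 0
  0 0 6 4
  0 0 0 0
  0 0 0 0
After step 5: ants at (2,3),(2,2)
  0 0 0 0
  0 0 0 0
  0 0 7 5
  0 0 0 0
  0 0 0 0
After step 6: ants at (2,2),(2,3)
  0 0 0 0
  0 0 0 0
  0 0 8 6
  0 0 0 0
  0 0 0 0

0 0 0 0
0 0 0 0
0 0 8 6
0 0 0 0
0 0 0 0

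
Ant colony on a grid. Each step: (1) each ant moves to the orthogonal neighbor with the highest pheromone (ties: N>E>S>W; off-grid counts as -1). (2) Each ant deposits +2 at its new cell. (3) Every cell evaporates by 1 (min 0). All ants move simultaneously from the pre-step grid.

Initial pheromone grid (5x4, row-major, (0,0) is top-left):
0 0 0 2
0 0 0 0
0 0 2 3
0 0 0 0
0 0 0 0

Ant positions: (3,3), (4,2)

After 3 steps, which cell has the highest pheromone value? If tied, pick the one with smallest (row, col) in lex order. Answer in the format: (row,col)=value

Answer: (2,3)=6

Derivation:
Step 1: ant0:(3,3)->N->(2,3) | ant1:(4,2)->N->(3,2)
  grid max=4 at (2,3)
Step 2: ant0:(2,3)->W->(2,2) | ant1:(3,2)->N->(2,2)
  grid max=4 at (2,2)
Step 3: ant0:(2,2)->E->(2,3) | ant1:(2,2)->E->(2,3)
  grid max=6 at (2,3)
Final grid:
  0 0 0 0
  0 0 0 0
  0 0 3 6
  0 0 0 0
  0 0 0 0
Max pheromone 6 at (2,3)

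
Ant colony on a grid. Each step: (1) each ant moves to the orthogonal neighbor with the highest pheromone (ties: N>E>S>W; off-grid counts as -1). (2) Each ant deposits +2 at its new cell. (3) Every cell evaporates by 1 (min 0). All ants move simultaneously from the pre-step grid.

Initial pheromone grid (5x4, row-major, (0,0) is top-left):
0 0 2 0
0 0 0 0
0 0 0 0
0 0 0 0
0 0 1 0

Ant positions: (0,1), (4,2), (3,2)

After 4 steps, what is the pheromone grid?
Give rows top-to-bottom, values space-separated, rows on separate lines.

After step 1: ants at (0,2),(3,2),(4,2)
  0 0 3 0
  0 0 0 0
  0 0 0 0
  0 0 1 0
  0 0 2 0
After step 2: ants at (0,3),(4,2),(3,2)
  0 0 2 1
  0 0 0 0
  0 0 0 0
  0 0 2 0
  0 0 3 0
After step 3: ants at (0,2),(3,2),(4,2)
  0 0 3 0
  0 0 0 0
  0 0 0 0
  0 0 3 0
  0 0 4 0
After step 4: ants at (0,3),(4,2),(3,2)
  0 0 2 1
  0 0 0 0
  0 0 0 0
  0 0 4 0
  0 0 5 0

0 0 2 1
0 0 0 0
0 0 0 0
0 0 4 0
0 0 5 0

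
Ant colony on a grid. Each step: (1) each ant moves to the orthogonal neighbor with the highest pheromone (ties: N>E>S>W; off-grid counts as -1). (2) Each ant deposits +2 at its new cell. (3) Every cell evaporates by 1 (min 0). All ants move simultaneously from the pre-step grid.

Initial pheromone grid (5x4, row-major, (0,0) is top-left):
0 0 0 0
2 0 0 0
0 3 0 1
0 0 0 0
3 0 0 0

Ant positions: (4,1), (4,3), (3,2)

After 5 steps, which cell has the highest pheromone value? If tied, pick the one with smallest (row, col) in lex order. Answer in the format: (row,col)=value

Answer: (4,0)=4

Derivation:
Step 1: ant0:(4,1)->W->(4,0) | ant1:(4,3)->N->(3,3) | ant2:(3,2)->N->(2,2)
  grid max=4 at (4,0)
Step 2: ant0:(4,0)->N->(3,0) | ant1:(3,3)->N->(2,3) | ant2:(2,2)->W->(2,1)
  grid max=3 at (2,1)
Step 3: ant0:(3,0)->S->(4,0) | ant1:(2,3)->N->(1,3) | ant2:(2,1)->N->(1,1)
  grid max=4 at (4,0)
Step 4: ant0:(4,0)->N->(3,0) | ant1:(1,3)->N->(0,3) | ant2:(1,1)->S->(2,1)
  grid max=3 at (2,1)
Step 5: ant0:(3,0)->S->(4,0) | ant1:(0,3)->S->(1,3) | ant2:(2,1)->N->(1,1)
  grid max=4 at (4,0)
Final grid:
  0 0 0 0
  0 1 0 1
  0 2 0 0
  0 0 0 0
  4 0 0 0
Max pheromone 4 at (4,0)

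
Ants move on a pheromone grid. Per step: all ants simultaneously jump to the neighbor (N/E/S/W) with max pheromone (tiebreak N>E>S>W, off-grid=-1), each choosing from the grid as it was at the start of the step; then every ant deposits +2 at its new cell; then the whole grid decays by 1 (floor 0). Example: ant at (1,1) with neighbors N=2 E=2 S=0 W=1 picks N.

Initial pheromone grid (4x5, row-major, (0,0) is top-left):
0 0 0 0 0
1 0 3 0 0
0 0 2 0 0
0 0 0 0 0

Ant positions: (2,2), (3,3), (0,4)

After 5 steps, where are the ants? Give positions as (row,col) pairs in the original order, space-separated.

Step 1: ant0:(2,2)->N->(1,2) | ant1:(3,3)->N->(2,3) | ant2:(0,4)->S->(1,4)
  grid max=4 at (1,2)
Step 2: ant0:(1,2)->S->(2,2) | ant1:(2,3)->W->(2,2) | ant2:(1,4)->N->(0,4)
  grid max=4 at (2,2)
Step 3: ant0:(2,2)->N->(1,2) | ant1:(2,2)->N->(1,2) | ant2:(0,4)->S->(1,4)
  grid max=6 at (1,2)
Step 4: ant0:(1,2)->S->(2,2) | ant1:(1,2)->S->(2,2) | ant2:(1,4)->N->(0,4)
  grid max=6 at (2,2)
Step 5: ant0:(2,2)->N->(1,2) | ant1:(2,2)->N->(1,2) | ant2:(0,4)->S->(1,4)
  grid max=8 at (1,2)

(1,2) (1,2) (1,4)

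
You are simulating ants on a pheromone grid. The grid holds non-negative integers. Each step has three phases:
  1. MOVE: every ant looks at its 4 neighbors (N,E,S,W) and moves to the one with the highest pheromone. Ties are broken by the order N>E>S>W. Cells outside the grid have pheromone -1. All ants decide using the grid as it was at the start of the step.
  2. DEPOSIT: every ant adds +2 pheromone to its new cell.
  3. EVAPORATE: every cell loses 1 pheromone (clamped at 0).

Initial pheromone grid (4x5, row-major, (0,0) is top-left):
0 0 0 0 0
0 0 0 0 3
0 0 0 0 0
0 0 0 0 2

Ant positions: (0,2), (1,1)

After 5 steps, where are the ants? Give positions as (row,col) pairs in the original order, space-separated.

Step 1: ant0:(0,2)->E->(0,3) | ant1:(1,1)->N->(0,1)
  grid max=2 at (1,4)
Step 2: ant0:(0,3)->E->(0,4) | ant1:(0,1)->E->(0,2)
  grid max=1 at (0,2)
Step 3: ant0:(0,4)->S->(1,4) | ant1:(0,2)->E->(0,3)
  grid max=2 at (1,4)
Step 4: ant0:(1,4)->N->(0,4) | ant1:(0,3)->E->(0,4)
  grid max=3 at (0,4)
Step 5: ant0:(0,4)->S->(1,4) | ant1:(0,4)->S->(1,4)
  grid max=4 at (1,4)

(1,4) (1,4)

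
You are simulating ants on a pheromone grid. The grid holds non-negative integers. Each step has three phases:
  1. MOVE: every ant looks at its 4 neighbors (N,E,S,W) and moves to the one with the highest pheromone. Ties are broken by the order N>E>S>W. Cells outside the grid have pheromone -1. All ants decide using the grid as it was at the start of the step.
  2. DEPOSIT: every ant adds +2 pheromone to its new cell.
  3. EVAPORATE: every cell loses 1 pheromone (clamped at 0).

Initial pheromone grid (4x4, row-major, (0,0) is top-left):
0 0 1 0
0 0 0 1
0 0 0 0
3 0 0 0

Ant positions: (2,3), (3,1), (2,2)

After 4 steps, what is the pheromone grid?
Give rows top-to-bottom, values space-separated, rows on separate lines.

After step 1: ants at (1,3),(3,0),(1,2)
  0 0 0 0
  0 0 1 2
  0 0 0 0
  4 0 0 0
After step 2: ants at (1,2),(2,0),(1,3)
  0 0 0 0
  0 0 2 3
  1 0 0 0
  3 0 0 0
After step 3: ants at (1,3),(3,0),(1,2)
  0 0 0 0
  0 0 3 4
  0 0 0 0
  4 0 0 0
After step 4: ants at (1,2),(2,0),(1,3)
  0 0 0 0
  0 0 4 5
  1 0 0 0
  3 0 0 0

0 0 0 0
0 0 4 5
1 0 0 0
3 0 0 0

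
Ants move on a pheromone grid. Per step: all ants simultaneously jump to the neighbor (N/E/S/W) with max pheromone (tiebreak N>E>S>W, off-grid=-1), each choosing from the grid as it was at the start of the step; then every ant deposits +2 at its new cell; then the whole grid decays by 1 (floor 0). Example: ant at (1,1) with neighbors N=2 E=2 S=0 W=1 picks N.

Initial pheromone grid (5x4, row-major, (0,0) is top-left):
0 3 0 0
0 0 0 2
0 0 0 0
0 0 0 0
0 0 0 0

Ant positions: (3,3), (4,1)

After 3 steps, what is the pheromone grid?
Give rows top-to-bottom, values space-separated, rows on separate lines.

After step 1: ants at (2,3),(3,1)
  0 2 0 0
  0 0 0 1
  0 0 0 1
  0 1 0 0
  0 0 0 0
After step 2: ants at (1,3),(2,1)
  0 1 0 0
  0 0 0 2
  0 1 0 0
  0 0 0 0
  0 0 0 0
After step 3: ants at (0,3),(1,1)
  0 0 0 1
  0 1 0 1
  0 0 0 0
  0 0 0 0
  0 0 0 0

0 0 0 1
0 1 0 1
0 0 0 0
0 0 0 0
0 0 0 0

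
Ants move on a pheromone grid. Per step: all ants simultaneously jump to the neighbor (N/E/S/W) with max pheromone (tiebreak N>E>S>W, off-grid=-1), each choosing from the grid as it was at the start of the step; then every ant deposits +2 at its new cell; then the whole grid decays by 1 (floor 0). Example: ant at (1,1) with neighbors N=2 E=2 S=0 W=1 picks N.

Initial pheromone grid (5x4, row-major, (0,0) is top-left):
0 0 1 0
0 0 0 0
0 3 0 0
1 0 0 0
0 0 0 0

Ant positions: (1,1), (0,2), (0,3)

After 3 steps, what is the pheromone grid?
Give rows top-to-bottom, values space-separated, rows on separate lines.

After step 1: ants at (2,1),(0,3),(0,2)
  0 0 2 1
  0 0 0 0
  0 4 0 0
  0 0 0 0
  0 0 0 0
After step 2: ants at (1,1),(0,2),(0,3)
  0 0 3 2
  0 1 0 0
  0 3 0 0
  0 0 0 0
  0 0 0 0
After step 3: ants at (2,1),(0,3),(0,2)
  0 0 4 3
  0 0 0 0
  0 4 0 0
  0 0 0 0
  0 0 0 0

0 0 4 3
0 0 0 0
0 4 0 0
0 0 0 0
0 0 0 0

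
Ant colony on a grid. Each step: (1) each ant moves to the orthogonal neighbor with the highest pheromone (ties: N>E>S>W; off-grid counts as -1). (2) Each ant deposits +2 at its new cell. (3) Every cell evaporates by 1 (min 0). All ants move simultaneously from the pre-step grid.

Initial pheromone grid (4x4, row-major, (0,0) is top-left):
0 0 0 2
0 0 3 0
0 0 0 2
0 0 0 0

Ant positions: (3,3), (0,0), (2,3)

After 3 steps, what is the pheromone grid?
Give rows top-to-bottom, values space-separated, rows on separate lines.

After step 1: ants at (2,3),(0,1),(1,3)
  0 1 0 1
  0 0 2 1
  0 0 0 3
  0 0 0 0
After step 2: ants at (1,3),(0,2),(2,3)
  0 0 1 0
  0 0 1 2
  0 0 0 4
  0 0 0 0
After step 3: ants at (2,3),(1,2),(1,3)
  0 0 0 0
  0 0 2 3
  0 0 0 5
  0 0 0 0

0 0 0 0
0 0 2 3
0 0 0 5
0 0 0 0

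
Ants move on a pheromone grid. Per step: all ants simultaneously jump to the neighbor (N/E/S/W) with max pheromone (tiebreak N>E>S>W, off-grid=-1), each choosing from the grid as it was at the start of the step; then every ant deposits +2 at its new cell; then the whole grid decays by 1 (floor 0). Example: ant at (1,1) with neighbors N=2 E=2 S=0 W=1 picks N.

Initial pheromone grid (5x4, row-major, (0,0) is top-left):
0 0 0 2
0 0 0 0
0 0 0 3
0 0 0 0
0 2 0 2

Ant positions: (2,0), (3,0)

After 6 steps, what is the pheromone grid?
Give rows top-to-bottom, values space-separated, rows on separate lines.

After step 1: ants at (1,0),(2,0)
  0 0 0 1
  1 0 0 0
  1 0 0 2
  0 0 0 0
  0 1 0 1
After step 2: ants at (2,0),(1,0)
  0 0 0 0
  2 0 0 0
  2 0 0 1
  0 0 0 0
  0 0 0 0
After step 3: ants at (1,0),(2,0)
  0 0 0 0
  3 0 0 0
  3 0 0 0
  0 0 0 0
  0 0 0 0
After step 4: ants at (2,0),(1,0)
  0 0 0 0
  4 0 0 0
  4 0 0 0
  0 0 0 0
  0 0 0 0
After step 5: ants at (1,0),(2,0)
  0 0 0 0
  5 0 0 0
  5 0 0 0
  0 0 0 0
  0 0 0 0
After step 6: ants at (2,0),(1,0)
  0 0 0 0
  6 0 0 0
  6 0 0 0
  0 0 0 0
  0 0 0 0

0 0 0 0
6 0 0 0
6 0 0 0
0 0 0 0
0 0 0 0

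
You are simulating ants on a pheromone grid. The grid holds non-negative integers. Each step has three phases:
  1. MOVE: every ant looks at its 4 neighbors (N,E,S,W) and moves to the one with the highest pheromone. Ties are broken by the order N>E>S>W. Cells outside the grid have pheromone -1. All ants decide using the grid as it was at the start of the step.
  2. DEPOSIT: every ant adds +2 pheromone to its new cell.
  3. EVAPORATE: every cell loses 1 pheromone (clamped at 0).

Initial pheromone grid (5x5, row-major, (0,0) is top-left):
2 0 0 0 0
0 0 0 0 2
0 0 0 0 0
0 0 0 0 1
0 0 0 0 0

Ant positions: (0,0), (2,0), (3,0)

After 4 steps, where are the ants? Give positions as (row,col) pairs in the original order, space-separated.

Step 1: ant0:(0,0)->E->(0,1) | ant1:(2,0)->N->(1,0) | ant2:(3,0)->N->(2,0)
  grid max=1 at (0,0)
Step 2: ant0:(0,1)->W->(0,0) | ant1:(1,0)->N->(0,0) | ant2:(2,0)->N->(1,0)
  grid max=4 at (0,0)
Step 3: ant0:(0,0)->S->(1,0) | ant1:(0,0)->S->(1,0) | ant2:(1,0)->N->(0,0)
  grid max=5 at (0,0)
Step 4: ant0:(1,0)->N->(0,0) | ant1:(1,0)->N->(0,0) | ant2:(0,0)->S->(1,0)
  grid max=8 at (0,0)

(0,0) (0,0) (1,0)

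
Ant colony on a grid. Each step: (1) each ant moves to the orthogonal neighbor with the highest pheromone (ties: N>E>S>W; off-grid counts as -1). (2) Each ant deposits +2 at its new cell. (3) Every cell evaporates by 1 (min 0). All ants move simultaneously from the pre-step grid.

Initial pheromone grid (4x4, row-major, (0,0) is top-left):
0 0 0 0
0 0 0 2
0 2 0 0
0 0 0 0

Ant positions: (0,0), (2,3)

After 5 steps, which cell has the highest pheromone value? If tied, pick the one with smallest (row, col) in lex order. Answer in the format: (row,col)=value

Answer: (1,3)=5

Derivation:
Step 1: ant0:(0,0)->E->(0,1) | ant1:(2,3)->N->(1,3)
  grid max=3 at (1,3)
Step 2: ant0:(0,1)->E->(0,2) | ant1:(1,3)->N->(0,3)
  grid max=2 at (1,3)
Step 3: ant0:(0,2)->E->(0,3) | ant1:(0,3)->S->(1,3)
  grid max=3 at (1,3)
Step 4: ant0:(0,3)->S->(1,3) | ant1:(1,3)->N->(0,3)
  grid max=4 at (1,3)
Step 5: ant0:(1,3)->N->(0,3) | ant1:(0,3)->S->(1,3)
  grid max=5 at (1,3)
Final grid:
  0 0 0 4
  0 0 0 5
  0 0 0 0
  0 0 0 0
Max pheromone 5 at (1,3)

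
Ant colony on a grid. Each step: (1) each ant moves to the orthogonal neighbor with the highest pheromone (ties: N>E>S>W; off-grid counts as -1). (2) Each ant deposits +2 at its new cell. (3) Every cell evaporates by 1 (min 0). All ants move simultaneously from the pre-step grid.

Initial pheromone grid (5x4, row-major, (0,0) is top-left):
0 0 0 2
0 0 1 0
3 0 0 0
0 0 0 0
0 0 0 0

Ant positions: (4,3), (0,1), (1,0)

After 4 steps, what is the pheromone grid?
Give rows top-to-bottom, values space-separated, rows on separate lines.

After step 1: ants at (3,3),(0,2),(2,0)
  0 0 1 1
  0 0 0 0
  4 0 0 0
  0 0 0 1
  0 0 0 0
After step 2: ants at (2,3),(0,3),(1,0)
  0 0 0 2
  1 0 0 0
  3 0 0 1
  0 0 0 0
  0 0 0 0
After step 3: ants at (1,3),(1,3),(2,0)
  0 0 0 1
  0 0 0 3
  4 0 0 0
  0 0 0 0
  0 0 0 0
After step 4: ants at (0,3),(0,3),(1,0)
  0 0 0 4
  1 0 0 2
  3 0 0 0
  0 0 0 0
  0 0 0 0

0 0 0 4
1 0 0 2
3 0 0 0
0 0 0 0
0 0 0 0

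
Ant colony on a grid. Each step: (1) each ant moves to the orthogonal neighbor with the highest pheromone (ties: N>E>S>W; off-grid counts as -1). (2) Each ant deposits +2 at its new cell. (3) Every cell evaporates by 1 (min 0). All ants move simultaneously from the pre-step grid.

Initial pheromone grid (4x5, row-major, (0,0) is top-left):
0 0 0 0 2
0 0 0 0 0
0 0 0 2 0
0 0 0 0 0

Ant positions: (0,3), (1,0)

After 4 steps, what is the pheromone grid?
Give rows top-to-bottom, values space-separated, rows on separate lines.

After step 1: ants at (0,4),(0,0)
  1 0 0 0 3
  0 0 0 0 0
  0 0 0 1 0
  0 0 0 0 0
After step 2: ants at (1,4),(0,1)
  0 1 0 0 2
  0 0 0 0 1
  0 0 0 0 0
  0 0 0 0 0
After step 3: ants at (0,4),(0,2)
  0 0 1 0 3
  0 0 0 0 0
  0 0 0 0 0
  0 0 0 0 0
After step 4: ants at (1,4),(0,3)
  0 0 0 1 2
  0 0 0 0 1
  0 0 0 0 0
  0 0 0 0 0

0 0 0 1 2
0 0 0 0 1
0 0 0 0 0
0 0 0 0 0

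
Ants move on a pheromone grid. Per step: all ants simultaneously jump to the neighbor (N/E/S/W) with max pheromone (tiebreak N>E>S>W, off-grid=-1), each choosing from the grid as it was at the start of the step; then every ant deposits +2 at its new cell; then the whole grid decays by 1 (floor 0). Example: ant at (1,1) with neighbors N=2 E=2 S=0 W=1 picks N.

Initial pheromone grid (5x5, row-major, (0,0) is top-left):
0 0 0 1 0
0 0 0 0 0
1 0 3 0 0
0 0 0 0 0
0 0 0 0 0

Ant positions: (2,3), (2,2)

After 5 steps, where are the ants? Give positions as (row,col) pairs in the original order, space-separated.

Step 1: ant0:(2,3)->W->(2,2) | ant1:(2,2)->N->(1,2)
  grid max=4 at (2,2)
Step 2: ant0:(2,2)->N->(1,2) | ant1:(1,2)->S->(2,2)
  grid max=5 at (2,2)
Step 3: ant0:(1,2)->S->(2,2) | ant1:(2,2)->N->(1,2)
  grid max=6 at (2,2)
Step 4: ant0:(2,2)->N->(1,2) | ant1:(1,2)->S->(2,2)
  grid max=7 at (2,2)
Step 5: ant0:(1,2)->S->(2,2) | ant1:(2,2)->N->(1,2)
  grid max=8 at (2,2)

(2,2) (1,2)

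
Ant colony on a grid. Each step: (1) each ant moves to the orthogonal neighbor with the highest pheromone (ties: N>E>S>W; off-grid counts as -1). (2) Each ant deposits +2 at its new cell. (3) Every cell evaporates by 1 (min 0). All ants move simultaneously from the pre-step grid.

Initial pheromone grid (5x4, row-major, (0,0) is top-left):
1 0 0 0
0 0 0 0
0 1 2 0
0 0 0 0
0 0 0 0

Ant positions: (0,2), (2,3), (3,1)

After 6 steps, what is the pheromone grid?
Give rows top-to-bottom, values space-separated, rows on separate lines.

After step 1: ants at (0,3),(2,2),(2,1)
  0 0 0 1
  0 0 0 0
  0 2 3 0
  0 0 0 0
  0 0 0 0
After step 2: ants at (1,3),(2,1),(2,2)
  0 0 0 0
  0 0 0 1
  0 3 4 0
  0 0 0 0
  0 0 0 0
After step 3: ants at (0,3),(2,2),(2,1)
  0 0 0 1
  0 0 0 0
  0 4 5 0
  0 0 0 0
  0 0 0 0
After step 4: ants at (1,3),(2,1),(2,2)
  0 0 0 0
  0 0 0 1
  0 5 6 0
  0 0 0 0
  0 0 0 0
After step 5: ants at (0,3),(2,2),(2,1)
  0 0 0 1
  0 0 0 0
  0 6 7 0
  0 0 0 0
  0 0 0 0
After step 6: ants at (1,3),(2,1),(2,2)
  0 0 0 0
  0 0 0 1
  0 7 8 0
  0 0 0 0
  0 0 0 0

0 0 0 0
0 0 0 1
0 7 8 0
0 0 0 0
0 0 0 0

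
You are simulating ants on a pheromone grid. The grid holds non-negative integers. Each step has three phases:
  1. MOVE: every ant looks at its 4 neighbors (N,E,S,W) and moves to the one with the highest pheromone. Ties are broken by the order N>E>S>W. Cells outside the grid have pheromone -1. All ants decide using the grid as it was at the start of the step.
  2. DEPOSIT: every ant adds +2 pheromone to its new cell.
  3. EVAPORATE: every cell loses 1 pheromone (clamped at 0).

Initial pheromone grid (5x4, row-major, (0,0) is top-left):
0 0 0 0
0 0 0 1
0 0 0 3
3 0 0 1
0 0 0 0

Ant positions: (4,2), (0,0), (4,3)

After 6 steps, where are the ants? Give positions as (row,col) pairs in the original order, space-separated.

Step 1: ant0:(4,2)->N->(3,2) | ant1:(0,0)->E->(0,1) | ant2:(4,3)->N->(3,3)
  grid max=2 at (2,3)
Step 2: ant0:(3,2)->E->(3,3) | ant1:(0,1)->E->(0,2) | ant2:(3,3)->N->(2,3)
  grid max=3 at (2,3)
Step 3: ant0:(3,3)->N->(2,3) | ant1:(0,2)->E->(0,3) | ant2:(2,3)->S->(3,3)
  grid max=4 at (2,3)
Step 4: ant0:(2,3)->S->(3,3) | ant1:(0,3)->S->(1,3) | ant2:(3,3)->N->(2,3)
  grid max=5 at (2,3)
Step 5: ant0:(3,3)->N->(2,3) | ant1:(1,3)->S->(2,3) | ant2:(2,3)->S->(3,3)
  grid max=8 at (2,3)
Step 6: ant0:(2,3)->S->(3,3) | ant1:(2,3)->S->(3,3) | ant2:(3,3)->N->(2,3)
  grid max=9 at (2,3)

(3,3) (3,3) (2,3)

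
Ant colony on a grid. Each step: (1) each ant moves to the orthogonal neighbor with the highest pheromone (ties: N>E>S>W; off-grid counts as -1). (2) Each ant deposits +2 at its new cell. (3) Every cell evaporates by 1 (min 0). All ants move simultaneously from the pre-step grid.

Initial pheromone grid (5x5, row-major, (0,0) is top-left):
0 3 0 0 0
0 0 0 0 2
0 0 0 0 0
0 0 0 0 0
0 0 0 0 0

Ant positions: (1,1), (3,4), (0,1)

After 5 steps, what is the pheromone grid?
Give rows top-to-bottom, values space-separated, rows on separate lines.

After step 1: ants at (0,1),(2,4),(0,2)
  0 4 1 0 0
  0 0 0 0 1
  0 0 0 0 1
  0 0 0 0 0
  0 0 0 0 0
After step 2: ants at (0,2),(1,4),(0,1)
  0 5 2 0 0
  0 0 0 0 2
  0 0 0 0 0
  0 0 0 0 0
  0 0 0 0 0
After step 3: ants at (0,1),(0,4),(0,2)
  0 6 3 0 1
  0 0 0 0 1
  0 0 0 0 0
  0 0 0 0 0
  0 0 0 0 0
After step 4: ants at (0,2),(1,4),(0,1)
  0 7 4 0 0
  0 0 0 0 2
  0 0 0 0 0
  0 0 0 0 0
  0 0 0 0 0
After step 5: ants at (0,1),(0,4),(0,2)
  0 8 5 0 1
  0 0 0 0 1
  0 0 0 0 0
  0 0 0 0 0
  0 0 0 0 0

0 8 5 0 1
0 0 0 0 1
0 0 0 0 0
0 0 0 0 0
0 0 0 0 0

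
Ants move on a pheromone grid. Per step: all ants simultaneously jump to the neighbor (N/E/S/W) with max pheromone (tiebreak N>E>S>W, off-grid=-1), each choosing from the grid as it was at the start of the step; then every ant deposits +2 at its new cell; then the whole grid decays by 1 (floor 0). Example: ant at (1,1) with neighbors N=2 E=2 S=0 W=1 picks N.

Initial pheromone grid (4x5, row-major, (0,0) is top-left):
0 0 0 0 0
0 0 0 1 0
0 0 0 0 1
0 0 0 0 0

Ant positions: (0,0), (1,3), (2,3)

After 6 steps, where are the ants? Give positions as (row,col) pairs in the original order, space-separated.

Step 1: ant0:(0,0)->E->(0,1) | ant1:(1,3)->N->(0,3) | ant2:(2,3)->N->(1,3)
  grid max=2 at (1,3)
Step 2: ant0:(0,1)->E->(0,2) | ant1:(0,3)->S->(1,3) | ant2:(1,3)->N->(0,3)
  grid max=3 at (1,3)
Step 3: ant0:(0,2)->E->(0,3) | ant1:(1,3)->N->(0,3) | ant2:(0,3)->S->(1,3)
  grid max=5 at (0,3)
Step 4: ant0:(0,3)->S->(1,3) | ant1:(0,3)->S->(1,3) | ant2:(1,3)->N->(0,3)
  grid max=7 at (1,3)
Step 5: ant0:(1,3)->N->(0,3) | ant1:(1,3)->N->(0,3) | ant2:(0,3)->S->(1,3)
  grid max=9 at (0,3)
Step 6: ant0:(0,3)->S->(1,3) | ant1:(0,3)->S->(1,3) | ant2:(1,3)->N->(0,3)
  grid max=11 at (1,3)

(1,3) (1,3) (0,3)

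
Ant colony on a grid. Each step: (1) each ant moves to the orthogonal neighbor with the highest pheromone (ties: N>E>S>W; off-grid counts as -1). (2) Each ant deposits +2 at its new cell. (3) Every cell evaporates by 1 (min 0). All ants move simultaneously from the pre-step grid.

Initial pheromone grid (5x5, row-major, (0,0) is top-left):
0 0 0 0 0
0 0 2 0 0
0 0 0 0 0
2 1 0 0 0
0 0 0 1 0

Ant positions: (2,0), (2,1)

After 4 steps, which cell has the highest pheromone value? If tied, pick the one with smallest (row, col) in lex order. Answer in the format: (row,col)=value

Answer: (3,0)=6

Derivation:
Step 1: ant0:(2,0)->S->(3,0) | ant1:(2,1)->S->(3,1)
  grid max=3 at (3,0)
Step 2: ant0:(3,0)->E->(3,1) | ant1:(3,1)->W->(3,0)
  grid max=4 at (3,0)
Step 3: ant0:(3,1)->W->(3,0) | ant1:(3,0)->E->(3,1)
  grid max=5 at (3,0)
Step 4: ant0:(3,0)->E->(3,1) | ant1:(3,1)->W->(3,0)
  grid max=6 at (3,0)
Final grid:
  0 0 0 0 0
  0 0 0 0 0
  0 0 0 0 0
  6 5 0 0 0
  0 0 0 0 0
Max pheromone 6 at (3,0)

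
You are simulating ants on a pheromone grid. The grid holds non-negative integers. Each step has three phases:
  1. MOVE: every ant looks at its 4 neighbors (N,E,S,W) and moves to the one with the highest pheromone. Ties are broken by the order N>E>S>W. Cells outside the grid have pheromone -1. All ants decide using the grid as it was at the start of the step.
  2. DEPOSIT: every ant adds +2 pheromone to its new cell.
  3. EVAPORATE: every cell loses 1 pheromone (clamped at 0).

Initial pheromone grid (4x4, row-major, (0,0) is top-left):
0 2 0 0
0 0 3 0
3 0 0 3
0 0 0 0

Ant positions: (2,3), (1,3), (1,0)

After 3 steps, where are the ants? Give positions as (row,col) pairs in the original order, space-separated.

Step 1: ant0:(2,3)->N->(1,3) | ant1:(1,3)->S->(2,3) | ant2:(1,0)->S->(2,0)
  grid max=4 at (2,0)
Step 2: ant0:(1,3)->S->(2,3) | ant1:(2,3)->N->(1,3) | ant2:(2,0)->N->(1,0)
  grid max=5 at (2,3)
Step 3: ant0:(2,3)->N->(1,3) | ant1:(1,3)->S->(2,3) | ant2:(1,0)->S->(2,0)
  grid max=6 at (2,3)

(1,3) (2,3) (2,0)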